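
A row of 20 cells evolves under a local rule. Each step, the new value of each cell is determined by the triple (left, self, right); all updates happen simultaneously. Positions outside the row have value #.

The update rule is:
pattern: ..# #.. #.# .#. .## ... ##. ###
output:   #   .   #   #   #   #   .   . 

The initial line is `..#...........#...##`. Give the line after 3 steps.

..##..##########..##

.##.###########.###.
##.##..........##..#
..##..##########..##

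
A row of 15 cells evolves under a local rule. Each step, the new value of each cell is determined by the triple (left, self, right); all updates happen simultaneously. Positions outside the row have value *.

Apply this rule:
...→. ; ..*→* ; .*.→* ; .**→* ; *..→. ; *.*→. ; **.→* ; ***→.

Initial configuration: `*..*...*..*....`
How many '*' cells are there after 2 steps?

*.**..**.**...*
*.**.***.**..**
count of *: 10

10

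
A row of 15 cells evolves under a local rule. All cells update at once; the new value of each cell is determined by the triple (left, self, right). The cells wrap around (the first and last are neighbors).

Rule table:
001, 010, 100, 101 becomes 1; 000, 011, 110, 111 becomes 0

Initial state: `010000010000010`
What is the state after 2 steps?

000101000101000

111000111000111
000101000101000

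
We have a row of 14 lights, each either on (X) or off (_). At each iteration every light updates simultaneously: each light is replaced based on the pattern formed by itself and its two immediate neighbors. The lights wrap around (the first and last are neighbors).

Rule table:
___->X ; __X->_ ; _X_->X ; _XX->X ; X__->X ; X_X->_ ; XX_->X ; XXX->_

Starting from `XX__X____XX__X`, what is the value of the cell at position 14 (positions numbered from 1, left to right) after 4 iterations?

iteration 1: _XX_XXXX_XXX_X
iteration 2: _XX_X__X_X_X_X
iteration 3: _XX_XX_X_X_X_X
iteration 4: _XX_XX_X_X_X_X
position 14 holds X

X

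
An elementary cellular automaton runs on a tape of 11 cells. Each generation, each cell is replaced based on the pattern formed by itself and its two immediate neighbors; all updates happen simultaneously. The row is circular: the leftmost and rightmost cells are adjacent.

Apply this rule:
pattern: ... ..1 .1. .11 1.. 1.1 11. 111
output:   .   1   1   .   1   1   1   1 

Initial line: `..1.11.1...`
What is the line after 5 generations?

.111.1111..
1.111.1111.
11.111.1111
111.111.111
1111.111.11

1111.111.11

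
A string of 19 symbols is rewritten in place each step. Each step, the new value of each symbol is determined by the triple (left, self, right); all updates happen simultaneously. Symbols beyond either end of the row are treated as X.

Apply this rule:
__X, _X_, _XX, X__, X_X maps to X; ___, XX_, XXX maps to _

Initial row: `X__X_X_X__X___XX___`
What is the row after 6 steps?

_XXXXXXXXXXX_XX_X_X
XX__________XX_XXXX
__X________XX_XX___
XXXX______XX_XX_X_X
____X____XX_XX_XXXX
X__XXX__XX_XX_XX___

X__XXX__XX_XX_XX___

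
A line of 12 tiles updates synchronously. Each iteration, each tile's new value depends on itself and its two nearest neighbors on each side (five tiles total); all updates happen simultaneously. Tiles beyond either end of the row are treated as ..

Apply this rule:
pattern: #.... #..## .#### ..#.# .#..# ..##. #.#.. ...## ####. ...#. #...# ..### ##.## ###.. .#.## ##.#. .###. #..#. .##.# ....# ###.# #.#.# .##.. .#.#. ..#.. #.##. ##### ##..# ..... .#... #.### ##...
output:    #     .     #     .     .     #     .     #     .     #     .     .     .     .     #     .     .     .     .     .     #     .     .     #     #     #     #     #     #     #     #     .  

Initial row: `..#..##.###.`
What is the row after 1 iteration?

.##..#..#...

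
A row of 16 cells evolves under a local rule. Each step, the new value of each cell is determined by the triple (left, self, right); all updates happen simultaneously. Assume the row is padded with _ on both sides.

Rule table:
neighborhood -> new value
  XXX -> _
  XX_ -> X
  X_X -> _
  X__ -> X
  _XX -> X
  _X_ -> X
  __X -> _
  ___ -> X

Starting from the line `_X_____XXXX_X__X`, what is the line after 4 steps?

_X_X_X_XX_X_XX_X

_XXXXX_X__X_XX_X
_X___X_XX_X_XX_X
_XXX_X_XX_X_XX_X
_X_X_X_XX_X_XX_X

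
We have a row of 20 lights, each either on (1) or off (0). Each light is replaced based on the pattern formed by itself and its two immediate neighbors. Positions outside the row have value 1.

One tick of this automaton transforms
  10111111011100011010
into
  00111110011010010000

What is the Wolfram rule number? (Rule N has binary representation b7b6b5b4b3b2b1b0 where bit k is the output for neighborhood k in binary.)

152

position 3: 111 → 1  (bit 7 = 1)
position 0: 110 → 0  (bit 6 = 0)
position 1: 101 → 0  (bit 5 = 0)
position 12: 100 → 1  (bit 4 = 1)
position 2: 011 → 1  (bit 3 = 1)
position 18: 010 → 0  (bit 2 = 0)
position 14: 001 → 0  (bit 1 = 0)
position 13: 000 → 0  (bit 0 = 0)
bits b7..b0 = 10011000 = 152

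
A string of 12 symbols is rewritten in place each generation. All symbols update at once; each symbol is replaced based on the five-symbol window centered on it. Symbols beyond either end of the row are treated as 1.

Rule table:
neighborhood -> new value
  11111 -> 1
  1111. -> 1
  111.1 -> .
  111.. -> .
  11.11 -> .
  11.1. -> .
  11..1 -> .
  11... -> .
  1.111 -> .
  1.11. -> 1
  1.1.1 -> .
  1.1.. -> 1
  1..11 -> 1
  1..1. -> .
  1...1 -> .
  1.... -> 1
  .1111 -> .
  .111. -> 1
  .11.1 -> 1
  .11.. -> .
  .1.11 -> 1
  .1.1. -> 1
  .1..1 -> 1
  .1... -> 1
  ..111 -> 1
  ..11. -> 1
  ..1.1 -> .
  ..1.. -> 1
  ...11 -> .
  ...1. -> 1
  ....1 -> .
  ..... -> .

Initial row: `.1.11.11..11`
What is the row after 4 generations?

..111.1..11.
.111..11111.
..1..11.11..
..11111.1..1

..11111.1..1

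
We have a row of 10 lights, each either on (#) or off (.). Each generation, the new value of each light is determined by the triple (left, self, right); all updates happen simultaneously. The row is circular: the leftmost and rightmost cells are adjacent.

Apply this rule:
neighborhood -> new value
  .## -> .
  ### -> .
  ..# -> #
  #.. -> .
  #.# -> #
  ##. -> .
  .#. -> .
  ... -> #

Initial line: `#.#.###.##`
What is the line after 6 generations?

.#..#..##.

generation 1: .#.#...#..
generation 2: #.#..##..#
generation 3: .#..#...#.
generation 4: #..#..##..
generation 5: ..#..#...#
generation 6: .#..#..##.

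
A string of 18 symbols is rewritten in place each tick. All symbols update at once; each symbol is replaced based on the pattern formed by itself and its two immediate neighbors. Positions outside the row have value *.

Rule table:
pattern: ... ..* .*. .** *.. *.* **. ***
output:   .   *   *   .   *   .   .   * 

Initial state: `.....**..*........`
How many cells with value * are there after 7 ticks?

9

tick 1: *...*..****......*
tick 2: .*.****.**.*....*.
tick 3: .*..**.....**..**.
tick 4: .***..*...*..**...
tick 5: ..*.****.****..*.*
tick 6: ***..**...**.***..
tick 7: **.**..*.*....*.**
count of *: 9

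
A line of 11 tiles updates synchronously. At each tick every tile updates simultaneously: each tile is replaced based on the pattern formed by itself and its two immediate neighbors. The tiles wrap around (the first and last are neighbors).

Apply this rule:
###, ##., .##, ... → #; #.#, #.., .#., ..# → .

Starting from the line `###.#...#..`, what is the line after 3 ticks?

###...#.##.

###...#....
###.#...##.
###...#.##.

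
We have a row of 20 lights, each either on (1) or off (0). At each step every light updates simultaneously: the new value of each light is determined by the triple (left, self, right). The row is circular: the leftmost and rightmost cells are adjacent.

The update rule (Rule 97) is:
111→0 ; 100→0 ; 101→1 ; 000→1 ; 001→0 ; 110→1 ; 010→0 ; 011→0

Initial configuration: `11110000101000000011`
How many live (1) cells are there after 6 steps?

5

step 1: 00010110010011111000
step 2: 11001010000000001011
step 3: 01000100111111100100
step 4: 00010000000000100001
step 5: 01000111111110001100
step 6: 00010000000010100101
count of 1: 5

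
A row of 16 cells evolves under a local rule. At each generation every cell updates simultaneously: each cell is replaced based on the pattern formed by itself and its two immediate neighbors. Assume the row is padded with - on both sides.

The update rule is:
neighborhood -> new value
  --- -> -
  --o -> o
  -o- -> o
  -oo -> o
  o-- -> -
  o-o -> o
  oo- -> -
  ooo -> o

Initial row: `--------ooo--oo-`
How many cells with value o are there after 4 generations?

generation 1: -------ooo--oo--
generation 2: ------ooo--oo---
generation 3: -----ooo--oo----
generation 4: ----ooo--oo-----
count of o: 5

5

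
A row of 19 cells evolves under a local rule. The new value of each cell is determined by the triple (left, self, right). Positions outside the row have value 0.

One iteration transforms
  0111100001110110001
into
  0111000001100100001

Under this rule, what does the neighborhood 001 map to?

0

At position 0 the neighborhood is 001; the next row has 0 there.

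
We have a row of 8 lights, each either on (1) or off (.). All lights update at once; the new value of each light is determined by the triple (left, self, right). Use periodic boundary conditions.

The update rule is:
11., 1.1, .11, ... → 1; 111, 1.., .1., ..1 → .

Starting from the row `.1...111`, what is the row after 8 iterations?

.1...111

iteration 1: 1..1.1.1
iteration 2: 1...1.11
iteration 3: 1.1..11.
iteration 4: .1...111  (repeats iteration 0; period 4)
iteration 8: .1...111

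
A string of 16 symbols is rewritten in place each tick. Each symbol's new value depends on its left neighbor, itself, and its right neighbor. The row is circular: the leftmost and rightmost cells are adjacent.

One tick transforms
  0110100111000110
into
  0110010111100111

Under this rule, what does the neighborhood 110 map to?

1

At position 2 the neighborhood is 110; the next row has 1 there.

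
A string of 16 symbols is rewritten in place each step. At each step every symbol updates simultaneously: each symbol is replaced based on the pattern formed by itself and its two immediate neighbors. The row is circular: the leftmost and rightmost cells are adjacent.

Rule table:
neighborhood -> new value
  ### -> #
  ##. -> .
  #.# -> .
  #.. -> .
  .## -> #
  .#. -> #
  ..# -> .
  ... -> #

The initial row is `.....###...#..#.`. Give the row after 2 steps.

####.##..#.#..#.
###..#...#.#..#.

###..#...#.#..#.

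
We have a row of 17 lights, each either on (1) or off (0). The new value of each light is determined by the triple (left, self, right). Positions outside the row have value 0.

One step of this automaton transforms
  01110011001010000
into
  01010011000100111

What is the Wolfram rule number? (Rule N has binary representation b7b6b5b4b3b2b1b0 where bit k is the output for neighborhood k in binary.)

position 2: 111 → 0  (bit 7 = 0)
position 3: 110 → 1  (bit 6 = 1)
position 11: 101 → 1  (bit 5 = 1)
position 4: 100 → 0  (bit 4 = 0)
position 1: 011 → 1  (bit 3 = 1)
position 10: 010 → 0  (bit 2 = 0)
position 0: 001 → 0  (bit 1 = 0)
position 14: 000 → 1  (bit 0 = 1)
bits b7..b0 = 01101001 = 105

105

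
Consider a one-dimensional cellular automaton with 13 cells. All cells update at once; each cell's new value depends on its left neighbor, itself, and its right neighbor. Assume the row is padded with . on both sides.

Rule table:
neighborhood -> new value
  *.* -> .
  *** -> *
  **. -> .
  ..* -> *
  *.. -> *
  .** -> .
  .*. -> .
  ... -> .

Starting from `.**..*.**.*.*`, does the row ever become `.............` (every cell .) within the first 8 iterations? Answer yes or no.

no

*..**........
.**..*.......
*..**.*......
.**....*.....
*..*..*.*....
.**.**...*...
*.....*.*.*..
.*...*.....*.
iteration 8 is .*...*.....*., still not uniform .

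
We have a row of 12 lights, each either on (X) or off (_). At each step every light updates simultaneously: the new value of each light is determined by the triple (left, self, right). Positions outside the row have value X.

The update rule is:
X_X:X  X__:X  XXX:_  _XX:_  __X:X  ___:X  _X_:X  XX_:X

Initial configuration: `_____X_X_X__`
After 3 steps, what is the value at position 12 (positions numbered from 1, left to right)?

step 1: XXXXXXXXXXXX
step 2: ____________
step 3: XXXXXXXXXXXX
position 12 holds X

X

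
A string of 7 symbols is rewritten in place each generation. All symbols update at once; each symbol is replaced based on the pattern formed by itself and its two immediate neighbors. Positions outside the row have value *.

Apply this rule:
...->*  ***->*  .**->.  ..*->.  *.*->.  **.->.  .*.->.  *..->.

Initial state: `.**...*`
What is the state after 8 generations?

.**....

....*..
.**....
....**.
.**....  (repeats generation 2; period 2)
generation 8: .**....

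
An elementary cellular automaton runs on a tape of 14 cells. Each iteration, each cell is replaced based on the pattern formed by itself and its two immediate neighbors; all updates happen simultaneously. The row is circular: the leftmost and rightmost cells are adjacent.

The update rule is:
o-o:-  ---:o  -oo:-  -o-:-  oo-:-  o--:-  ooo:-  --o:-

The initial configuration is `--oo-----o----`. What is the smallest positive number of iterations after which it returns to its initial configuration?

iteration 1: o----ooo---ooo
iteration 2: --oo-----o----

2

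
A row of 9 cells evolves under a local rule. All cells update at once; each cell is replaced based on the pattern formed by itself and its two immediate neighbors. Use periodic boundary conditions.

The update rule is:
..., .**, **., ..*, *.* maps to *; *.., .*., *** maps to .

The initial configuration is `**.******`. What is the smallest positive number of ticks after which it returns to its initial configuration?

.***.....
**.*.****
.**.**...
******.**
.....***.
******.*.
*....**.*
*.*******
***......
*.*.*****
**.**....
*****.***
....***..
*****.*.*
....**.**
.********
**......*
.*.******
*.**....*
****.****
...***...
****.*.**
...**.**.
********.
*......**
*.******.
.**....**
***.*****
..***....
***.*.***
..**.**..
*******.*
......***
.******.*
**....**.
**.******

36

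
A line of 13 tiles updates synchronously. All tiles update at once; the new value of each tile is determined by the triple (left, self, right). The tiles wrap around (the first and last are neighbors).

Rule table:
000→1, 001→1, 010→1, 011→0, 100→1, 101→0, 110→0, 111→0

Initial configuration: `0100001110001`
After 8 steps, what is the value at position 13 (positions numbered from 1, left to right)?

0

step 1: 0111110001111
step 2: 0000001110000
step 3: 1111110001111
step 4: 0000001110000  (repeats step 2; period 2)
step 8: 0000001110000
position 13 holds 0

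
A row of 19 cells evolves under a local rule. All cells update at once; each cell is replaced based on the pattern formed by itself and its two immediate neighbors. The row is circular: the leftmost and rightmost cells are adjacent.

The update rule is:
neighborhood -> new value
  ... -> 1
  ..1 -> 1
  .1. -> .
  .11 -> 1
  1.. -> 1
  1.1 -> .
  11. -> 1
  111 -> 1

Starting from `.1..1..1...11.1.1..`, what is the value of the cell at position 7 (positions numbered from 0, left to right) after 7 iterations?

iteration 1: 1.11.11.11111....11
iteration 2: 1.11.11.11111111111
iteration 3: 1.11.11.11111111111  (fixed point — unchanged through iteration 7)
position 7 holds .

.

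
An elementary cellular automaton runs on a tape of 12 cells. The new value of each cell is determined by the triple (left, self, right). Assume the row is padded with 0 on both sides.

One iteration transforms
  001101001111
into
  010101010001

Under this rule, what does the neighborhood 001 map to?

1

At position 1 the neighborhood is 001; the next row has 1 there.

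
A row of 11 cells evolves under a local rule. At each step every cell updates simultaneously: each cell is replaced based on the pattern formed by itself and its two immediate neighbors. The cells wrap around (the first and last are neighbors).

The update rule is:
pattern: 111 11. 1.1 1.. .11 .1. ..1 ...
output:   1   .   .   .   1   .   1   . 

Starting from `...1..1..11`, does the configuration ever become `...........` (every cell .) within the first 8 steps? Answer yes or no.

step 1: ..1..1..11.
step 2: .1..1..11..
step 3: 1..1..11...
step 4: ..1..11...1
step 5: .1..11...1.
step 6: 1..11...1..
step 7: ..11...1..1
step 8: .11...1..1.
step 8 is .11...1..1., still not uniform .

no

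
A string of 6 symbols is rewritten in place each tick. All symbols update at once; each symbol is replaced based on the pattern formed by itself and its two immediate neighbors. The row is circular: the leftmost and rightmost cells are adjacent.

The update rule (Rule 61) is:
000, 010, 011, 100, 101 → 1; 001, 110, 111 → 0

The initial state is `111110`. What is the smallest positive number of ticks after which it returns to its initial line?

15

100001
011101
110011
001010
101111
011000
010111
111100
100010
111011
000110
110101
001111
101000
111110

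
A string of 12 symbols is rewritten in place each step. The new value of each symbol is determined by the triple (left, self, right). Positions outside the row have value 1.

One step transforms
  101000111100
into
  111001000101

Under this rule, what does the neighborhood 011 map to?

At position 6 the neighborhood is 011; the next row has 0 there.

0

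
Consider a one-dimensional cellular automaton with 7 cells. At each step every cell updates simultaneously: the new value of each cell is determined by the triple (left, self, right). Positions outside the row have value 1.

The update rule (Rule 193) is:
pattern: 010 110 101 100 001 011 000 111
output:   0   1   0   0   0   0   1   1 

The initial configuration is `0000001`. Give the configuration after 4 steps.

step 1: 0111100
step 2: 0011100
step 3: 0001100
step 4: 0100100

0100100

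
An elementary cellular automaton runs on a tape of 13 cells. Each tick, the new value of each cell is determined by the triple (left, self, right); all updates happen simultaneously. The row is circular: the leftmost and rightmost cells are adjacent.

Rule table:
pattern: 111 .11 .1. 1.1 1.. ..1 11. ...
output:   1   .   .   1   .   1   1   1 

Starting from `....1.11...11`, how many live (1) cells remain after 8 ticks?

.111.1.1.11.1
1.111.1.1.11.
.1.111.1.1.11
1.1.111.1.1.1
11.1.111.1.1.
.11.1.111.1.1
1.11.1.111.1.
.1.11.1.111.1
count of 1: 8

8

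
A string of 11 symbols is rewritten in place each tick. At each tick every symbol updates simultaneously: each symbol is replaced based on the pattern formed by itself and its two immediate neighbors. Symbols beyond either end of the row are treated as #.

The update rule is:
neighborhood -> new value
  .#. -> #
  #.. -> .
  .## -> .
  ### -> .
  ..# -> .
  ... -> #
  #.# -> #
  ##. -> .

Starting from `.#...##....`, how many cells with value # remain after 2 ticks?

##.#....##.
..##.##...#
count of #: 5

5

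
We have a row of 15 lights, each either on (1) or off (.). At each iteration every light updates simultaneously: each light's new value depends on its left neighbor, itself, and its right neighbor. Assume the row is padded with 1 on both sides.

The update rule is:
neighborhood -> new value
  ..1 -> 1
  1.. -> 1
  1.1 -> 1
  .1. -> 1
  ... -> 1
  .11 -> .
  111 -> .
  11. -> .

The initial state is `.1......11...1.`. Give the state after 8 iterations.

........11.....

11111111..11111
........11.....
11111111..11111  (repeats iteration 1; period 2)
iteration 8: ........11.....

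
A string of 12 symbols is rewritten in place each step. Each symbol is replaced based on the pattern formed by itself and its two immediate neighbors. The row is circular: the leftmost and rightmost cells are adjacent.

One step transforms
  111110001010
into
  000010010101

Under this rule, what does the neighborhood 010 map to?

0

At position 8 the neighborhood is 010; the next row has 0 there.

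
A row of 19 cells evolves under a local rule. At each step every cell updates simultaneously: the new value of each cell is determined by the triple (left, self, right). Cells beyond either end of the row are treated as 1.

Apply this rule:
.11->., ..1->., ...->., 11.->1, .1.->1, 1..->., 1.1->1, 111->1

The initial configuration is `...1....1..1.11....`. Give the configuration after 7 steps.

step 1: ...1....1..11.1....
step 2: ...1....1...111....
step 3: ...1....1....11....
step 4: ...1....1.....1....
step 5: ...1....1.....1....  (fixed point — unchanged through step 7)

...1....1.....1....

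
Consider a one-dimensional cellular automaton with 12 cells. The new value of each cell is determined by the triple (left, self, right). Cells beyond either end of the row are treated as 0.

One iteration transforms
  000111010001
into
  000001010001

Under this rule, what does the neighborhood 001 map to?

0

At position 2 the neighborhood is 001; the next row has 0 there.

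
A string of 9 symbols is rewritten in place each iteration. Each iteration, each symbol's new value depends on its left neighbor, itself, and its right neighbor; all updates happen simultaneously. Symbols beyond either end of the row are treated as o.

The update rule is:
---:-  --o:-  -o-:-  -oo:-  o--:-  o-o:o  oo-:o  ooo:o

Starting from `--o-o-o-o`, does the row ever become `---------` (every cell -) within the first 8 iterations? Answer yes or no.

yes

---o-o-o-
----o-o-o
-----o-o-
------o-o
-------o-
--------o
---------
all cells are - at iteration 7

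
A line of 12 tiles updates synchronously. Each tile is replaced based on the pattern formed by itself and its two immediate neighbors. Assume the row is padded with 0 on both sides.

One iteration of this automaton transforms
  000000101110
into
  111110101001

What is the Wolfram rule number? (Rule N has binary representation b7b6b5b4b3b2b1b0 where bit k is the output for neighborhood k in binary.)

29

position 9: 111 → 0  (bit 7 = 0)
position 10: 110 → 0  (bit 6 = 0)
position 7: 101 → 0  (bit 5 = 0)
position 11: 100 → 1  (bit 4 = 1)
position 8: 011 → 1  (bit 3 = 1)
position 6: 010 → 1  (bit 2 = 1)
position 5: 001 → 0  (bit 1 = 0)
position 0: 000 → 1  (bit 0 = 1)
bits b7..b0 = 00011101 = 29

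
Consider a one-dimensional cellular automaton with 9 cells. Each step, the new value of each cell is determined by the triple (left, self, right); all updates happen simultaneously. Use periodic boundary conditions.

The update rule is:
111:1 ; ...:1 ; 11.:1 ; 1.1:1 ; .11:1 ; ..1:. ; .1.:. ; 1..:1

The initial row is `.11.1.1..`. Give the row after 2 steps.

.111.1.11
11111.111

11111.111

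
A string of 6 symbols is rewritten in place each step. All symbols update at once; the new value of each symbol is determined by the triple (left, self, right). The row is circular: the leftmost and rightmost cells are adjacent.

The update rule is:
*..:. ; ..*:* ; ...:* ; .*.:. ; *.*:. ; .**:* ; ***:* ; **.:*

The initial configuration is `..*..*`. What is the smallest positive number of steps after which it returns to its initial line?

.*..*.
*..*..
..*..*

3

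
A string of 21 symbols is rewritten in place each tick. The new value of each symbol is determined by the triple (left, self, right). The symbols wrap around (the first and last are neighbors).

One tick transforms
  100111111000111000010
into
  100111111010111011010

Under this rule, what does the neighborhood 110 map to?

1

At position 8 the neighborhood is 110; the next row has 1 there.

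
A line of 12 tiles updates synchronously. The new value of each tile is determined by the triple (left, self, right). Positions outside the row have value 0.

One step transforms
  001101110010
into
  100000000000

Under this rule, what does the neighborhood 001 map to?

0

At position 1 the neighborhood is 001; the next row has 0 there.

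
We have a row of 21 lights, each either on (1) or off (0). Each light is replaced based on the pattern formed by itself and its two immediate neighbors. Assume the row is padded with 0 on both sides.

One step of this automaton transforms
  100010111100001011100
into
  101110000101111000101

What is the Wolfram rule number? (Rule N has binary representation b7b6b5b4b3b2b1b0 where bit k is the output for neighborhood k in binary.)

position 7: 111 → 0  (bit 7 = 0)
position 9: 110 → 1  (bit 6 = 1)
position 5: 101 → 0  (bit 5 = 0)
position 1: 100 → 0  (bit 4 = 0)
position 6: 011 → 0  (bit 3 = 0)
position 0: 010 → 1  (bit 2 = 1)
position 3: 001 → 1  (bit 1 = 1)
position 2: 000 → 1  (bit 0 = 1)
bits b7..b0 = 01000111 = 71

71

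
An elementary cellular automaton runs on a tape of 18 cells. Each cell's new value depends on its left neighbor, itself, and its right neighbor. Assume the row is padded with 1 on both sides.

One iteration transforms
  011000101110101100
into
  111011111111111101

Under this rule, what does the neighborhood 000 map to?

1

At position 4 the neighborhood is 000; the next row has 1 there.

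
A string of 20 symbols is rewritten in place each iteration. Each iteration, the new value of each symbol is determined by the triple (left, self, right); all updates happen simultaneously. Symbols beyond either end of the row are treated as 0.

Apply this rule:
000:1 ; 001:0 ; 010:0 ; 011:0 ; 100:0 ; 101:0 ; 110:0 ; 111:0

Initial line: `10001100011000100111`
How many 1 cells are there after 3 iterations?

3

00100001000010000000
10001100011000111111
00100001000010000000
count of 1: 3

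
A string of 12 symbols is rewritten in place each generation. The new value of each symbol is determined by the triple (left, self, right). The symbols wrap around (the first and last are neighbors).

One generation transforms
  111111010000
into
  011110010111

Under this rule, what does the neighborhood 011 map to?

0

At position 0 the neighborhood is 011; the next row has 0 there.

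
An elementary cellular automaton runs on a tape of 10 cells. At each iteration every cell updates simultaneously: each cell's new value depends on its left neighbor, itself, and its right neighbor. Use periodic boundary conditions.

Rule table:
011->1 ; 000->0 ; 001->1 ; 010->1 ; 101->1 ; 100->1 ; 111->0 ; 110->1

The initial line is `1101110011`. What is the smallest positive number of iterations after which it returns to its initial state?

2

iteration 1: 0111011110
iteration 2: 1101110011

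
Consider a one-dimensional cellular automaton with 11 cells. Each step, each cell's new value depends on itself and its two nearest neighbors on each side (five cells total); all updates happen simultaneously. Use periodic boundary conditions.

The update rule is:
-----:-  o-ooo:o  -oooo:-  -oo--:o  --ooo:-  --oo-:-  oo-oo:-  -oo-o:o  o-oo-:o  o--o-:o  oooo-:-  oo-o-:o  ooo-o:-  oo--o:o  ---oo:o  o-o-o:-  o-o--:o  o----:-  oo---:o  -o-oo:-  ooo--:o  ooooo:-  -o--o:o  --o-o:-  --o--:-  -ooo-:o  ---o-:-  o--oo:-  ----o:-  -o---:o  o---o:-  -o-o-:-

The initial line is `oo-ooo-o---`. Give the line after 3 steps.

step 1: -o-oo-ooo-o
step 2: ---oo-oo-o-
step 3: --o-o-ooooo

--o-o-ooooo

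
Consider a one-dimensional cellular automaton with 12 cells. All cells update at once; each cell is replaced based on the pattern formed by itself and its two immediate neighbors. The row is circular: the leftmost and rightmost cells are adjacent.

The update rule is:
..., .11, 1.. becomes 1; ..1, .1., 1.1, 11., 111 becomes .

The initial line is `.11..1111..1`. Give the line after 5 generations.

.1.1.1...1..
......11..11
11111.1.1.1.
1...........
.1111111111.

.1111111111.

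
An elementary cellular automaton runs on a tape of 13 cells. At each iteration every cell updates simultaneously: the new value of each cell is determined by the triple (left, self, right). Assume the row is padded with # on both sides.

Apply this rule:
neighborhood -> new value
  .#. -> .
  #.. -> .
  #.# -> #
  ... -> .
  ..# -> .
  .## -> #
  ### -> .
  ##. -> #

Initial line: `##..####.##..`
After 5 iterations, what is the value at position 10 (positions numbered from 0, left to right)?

.

iteration 1: .#..#..####..
iteration 2: #......#..#..
iteration 3: #............
iteration 4: #............  (fixed point — unchanged through iteration 5)
position 10 holds .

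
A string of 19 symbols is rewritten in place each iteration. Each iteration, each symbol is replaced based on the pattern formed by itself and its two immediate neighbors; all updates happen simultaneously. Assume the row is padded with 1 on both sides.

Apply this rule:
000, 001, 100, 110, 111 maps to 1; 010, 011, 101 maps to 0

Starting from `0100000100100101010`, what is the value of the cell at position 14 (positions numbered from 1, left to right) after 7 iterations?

0

iteration 1: 0011111011011000000
iteration 2: 1101111001001111111
iteration 3: 1100111110110111111
iteration 4: 1111011110010011111
iteration 5: 1111001111101101111
iteration 6: 1111110111100100111
iteration 7: 1111110011111011011
position 14 holds 0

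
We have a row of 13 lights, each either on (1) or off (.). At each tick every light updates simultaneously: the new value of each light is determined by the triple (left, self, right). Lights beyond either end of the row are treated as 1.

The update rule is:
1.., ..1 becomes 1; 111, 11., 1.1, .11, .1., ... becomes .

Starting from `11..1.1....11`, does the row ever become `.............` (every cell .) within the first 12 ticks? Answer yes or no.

no

tick 1: ..11...1..1..
tick 2: 11..1.1.11.11
tick 3: ..11.........
tick 4: 11..1.......1
tick 5: ..11.1.....1.
tick 6: 11....1...1..
tick 7: ..1..1.1.1.11
tick 8: 11.11........
tick 9: .....1......1
tick 10: 1...1.1....1.
tick 11: .1.1...1..1..
tick 12: ....1.1.11.11
tick 12 is ....1.1.11.11, still not uniform .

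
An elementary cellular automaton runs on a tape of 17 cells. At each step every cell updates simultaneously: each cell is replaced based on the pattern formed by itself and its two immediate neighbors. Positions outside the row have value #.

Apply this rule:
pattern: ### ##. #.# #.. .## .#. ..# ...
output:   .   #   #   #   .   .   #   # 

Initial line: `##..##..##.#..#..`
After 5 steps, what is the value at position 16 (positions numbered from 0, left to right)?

step 1: .###.###.##.##.##
step 2: #..##..##.##.##..
step 3: ###.###.##.##.###
step 4: ..##..##.##.##...
step 5: ##.###.##.##.####
position 16 holds #

#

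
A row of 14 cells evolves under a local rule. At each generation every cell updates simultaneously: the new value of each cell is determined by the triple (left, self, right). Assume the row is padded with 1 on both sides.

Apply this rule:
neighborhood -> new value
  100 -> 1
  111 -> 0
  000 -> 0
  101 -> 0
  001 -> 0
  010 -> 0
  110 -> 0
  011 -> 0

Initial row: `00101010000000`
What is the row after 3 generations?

00100000010000

10000001000000
01000000100000
00100000010000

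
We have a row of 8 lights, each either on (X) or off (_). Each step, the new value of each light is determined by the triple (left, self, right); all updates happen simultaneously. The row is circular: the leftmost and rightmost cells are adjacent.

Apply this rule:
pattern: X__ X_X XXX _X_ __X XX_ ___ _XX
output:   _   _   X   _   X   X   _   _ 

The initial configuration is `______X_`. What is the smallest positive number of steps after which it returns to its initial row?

_____X__
____X___
___X____
__X_____
_X______
X_______
_______X
______X_

8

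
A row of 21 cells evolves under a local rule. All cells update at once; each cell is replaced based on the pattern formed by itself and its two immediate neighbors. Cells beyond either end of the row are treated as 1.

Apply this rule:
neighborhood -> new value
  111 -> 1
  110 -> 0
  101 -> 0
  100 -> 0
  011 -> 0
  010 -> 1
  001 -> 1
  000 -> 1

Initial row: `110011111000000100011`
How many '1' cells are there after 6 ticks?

100101110011111101101
001100100101111000000
010001101100110011111
010110000001000101111
010000111111011100111
010111011110001001011
count of 1: 12

12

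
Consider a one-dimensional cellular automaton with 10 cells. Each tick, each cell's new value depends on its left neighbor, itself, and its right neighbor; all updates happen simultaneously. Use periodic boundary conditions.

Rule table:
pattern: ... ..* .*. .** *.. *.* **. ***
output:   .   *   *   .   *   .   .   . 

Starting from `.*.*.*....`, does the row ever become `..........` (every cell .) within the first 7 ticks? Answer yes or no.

yes

**.*.**...
...*...*.*
*.***.**.*
..........
all cells are . at tick 4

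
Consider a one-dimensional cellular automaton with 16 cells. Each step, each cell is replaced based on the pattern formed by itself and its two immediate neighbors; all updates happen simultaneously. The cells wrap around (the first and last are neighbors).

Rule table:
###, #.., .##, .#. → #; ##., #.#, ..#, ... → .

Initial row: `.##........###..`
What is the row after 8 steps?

.#.#.#.#.#.#..##

.#.#.......##.#.
.#.##......#..##
.#.#.#.....##.#.
.#.#.##....#..##
.#.#.#.#...##.#.
.#.#.#.##..#..##
.#.#.#.#.#.##.#.
.#.#.#.#.#.#..##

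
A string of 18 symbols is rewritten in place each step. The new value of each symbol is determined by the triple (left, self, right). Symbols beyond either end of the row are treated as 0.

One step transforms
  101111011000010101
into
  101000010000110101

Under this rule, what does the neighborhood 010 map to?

At position 0 the neighborhood is 010; the next row has 1 there.

1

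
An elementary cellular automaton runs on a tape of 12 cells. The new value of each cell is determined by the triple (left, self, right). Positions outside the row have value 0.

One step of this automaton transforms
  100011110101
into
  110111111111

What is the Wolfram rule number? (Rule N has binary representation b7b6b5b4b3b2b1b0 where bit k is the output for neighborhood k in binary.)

254

position 5: 111 → 1  (bit 7 = 1)
position 7: 110 → 1  (bit 6 = 1)
position 8: 101 → 1  (bit 5 = 1)
position 1: 100 → 1  (bit 4 = 1)
position 4: 011 → 1  (bit 3 = 1)
position 0: 010 → 1  (bit 2 = 1)
position 3: 001 → 1  (bit 1 = 1)
position 2: 000 → 0  (bit 0 = 0)
bits b7..b0 = 11111110 = 254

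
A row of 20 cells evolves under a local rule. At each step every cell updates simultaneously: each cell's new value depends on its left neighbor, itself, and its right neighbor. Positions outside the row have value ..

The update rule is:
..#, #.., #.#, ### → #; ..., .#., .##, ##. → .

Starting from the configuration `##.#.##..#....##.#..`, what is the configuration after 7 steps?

#.#.#..##.#..#..#.#.

..#.#..##.#..#..#.#.
.#.#.##..#.##.##.#.#
#.#.#..##.#..#..#.#.
.#.#.##..#.##.##.#.#  (repeats step 2; period 2)
step 7: #.#.#..##.#..#..#.#.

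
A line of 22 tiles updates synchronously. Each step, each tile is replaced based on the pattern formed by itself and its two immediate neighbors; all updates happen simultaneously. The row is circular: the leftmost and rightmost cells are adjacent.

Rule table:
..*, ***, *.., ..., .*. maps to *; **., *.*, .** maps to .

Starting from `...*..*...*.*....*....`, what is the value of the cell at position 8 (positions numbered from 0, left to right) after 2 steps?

*

step 1: ***********.**********
step 2: **********...*********
position 8 holds *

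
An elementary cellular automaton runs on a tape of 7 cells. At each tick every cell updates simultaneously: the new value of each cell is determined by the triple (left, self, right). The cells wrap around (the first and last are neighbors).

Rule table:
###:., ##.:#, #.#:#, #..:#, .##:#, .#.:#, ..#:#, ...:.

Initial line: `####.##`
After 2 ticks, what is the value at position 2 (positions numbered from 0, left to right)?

...###.
..##.##
position 2 holds #

#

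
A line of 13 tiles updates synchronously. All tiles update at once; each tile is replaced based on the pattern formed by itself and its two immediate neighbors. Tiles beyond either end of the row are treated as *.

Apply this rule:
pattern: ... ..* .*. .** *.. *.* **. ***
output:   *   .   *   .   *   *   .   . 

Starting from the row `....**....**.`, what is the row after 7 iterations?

iteration 1: ***...***...*
iteration 2: ...**....**..
iteration 3: **...***...*.
iteration 4: ..**....**.**
iteration 5: *...***...*..
iteration 6: .**....**.**.
iteration 7: *..***...*..*

*..***...*..*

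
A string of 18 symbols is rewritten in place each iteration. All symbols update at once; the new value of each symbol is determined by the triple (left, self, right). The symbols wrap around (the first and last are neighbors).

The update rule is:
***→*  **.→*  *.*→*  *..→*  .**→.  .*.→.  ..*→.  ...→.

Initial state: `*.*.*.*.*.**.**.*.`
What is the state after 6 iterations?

iteration 1: .*.*.*.*.*.**.**.*
iteration 2: *.*.*.*.*.*.**.**.
iteration 3: .*.*.*.*.*.*.**.**
iteration 4: *.*.*.*.*.*.*.**.*
iteration 5: **.*.*.*.*.*.*.**.
iteration 6: .**.*.*.*.*.*.*.**

.**.*.*.*.*.*.*.**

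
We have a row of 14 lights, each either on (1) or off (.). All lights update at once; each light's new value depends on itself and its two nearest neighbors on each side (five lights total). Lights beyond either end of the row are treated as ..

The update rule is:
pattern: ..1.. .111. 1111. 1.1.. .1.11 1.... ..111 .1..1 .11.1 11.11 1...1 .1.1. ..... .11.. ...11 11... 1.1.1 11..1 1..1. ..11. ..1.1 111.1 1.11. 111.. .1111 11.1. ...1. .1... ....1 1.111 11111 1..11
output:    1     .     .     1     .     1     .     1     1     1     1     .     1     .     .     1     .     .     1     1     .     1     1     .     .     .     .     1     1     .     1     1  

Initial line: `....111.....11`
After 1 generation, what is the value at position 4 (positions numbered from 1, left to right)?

generation 1: 111....1111.1.
position 4 holds .

.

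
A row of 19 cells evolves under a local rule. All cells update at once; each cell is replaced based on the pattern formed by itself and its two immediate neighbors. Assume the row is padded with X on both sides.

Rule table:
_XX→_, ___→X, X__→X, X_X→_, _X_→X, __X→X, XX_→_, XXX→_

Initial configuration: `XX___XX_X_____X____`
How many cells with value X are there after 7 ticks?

14

__XXX___XXXXXXXXXXX
XX___XXX___________
__XXX___XXXXXXXXXXX  (repeats tick 1; period 2)
tick 7: __XXX___XXXXXXXXXXX
count of X: 14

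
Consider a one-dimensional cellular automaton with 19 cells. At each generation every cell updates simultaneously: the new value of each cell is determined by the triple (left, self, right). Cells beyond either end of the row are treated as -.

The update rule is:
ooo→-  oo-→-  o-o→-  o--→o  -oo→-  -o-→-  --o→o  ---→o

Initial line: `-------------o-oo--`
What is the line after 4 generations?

ooooooooooooo----oo
-------------oooo--
ooooooooooooo----oo  (repeats generation 1; period 2)
generation 4: -------------oooo--

-------------oooo--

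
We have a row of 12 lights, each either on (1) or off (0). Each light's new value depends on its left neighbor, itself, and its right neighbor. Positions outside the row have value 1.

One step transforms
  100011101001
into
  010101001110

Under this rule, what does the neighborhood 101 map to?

0

At position 7 the neighborhood is 101; the next row has 0 there.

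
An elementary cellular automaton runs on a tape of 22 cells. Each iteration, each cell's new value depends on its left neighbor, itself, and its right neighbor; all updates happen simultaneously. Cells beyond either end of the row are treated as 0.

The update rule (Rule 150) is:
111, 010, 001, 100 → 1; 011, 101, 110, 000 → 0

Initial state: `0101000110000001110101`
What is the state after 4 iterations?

1101101001000010100101
0000001111100110111101
0000010111011000011001
0000110010000100100111

0000110010000100100111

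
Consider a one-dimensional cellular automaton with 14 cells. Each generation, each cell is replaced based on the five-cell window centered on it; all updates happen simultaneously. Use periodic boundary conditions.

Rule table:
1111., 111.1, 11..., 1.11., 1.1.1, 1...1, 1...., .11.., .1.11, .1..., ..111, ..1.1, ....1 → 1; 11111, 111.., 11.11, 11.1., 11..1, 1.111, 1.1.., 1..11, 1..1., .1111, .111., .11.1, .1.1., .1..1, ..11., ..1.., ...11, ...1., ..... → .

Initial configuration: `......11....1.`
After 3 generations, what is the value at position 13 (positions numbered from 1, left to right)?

1

1...1..1111..1
111....1.1....
1..111.1..111.
position 13 holds 1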